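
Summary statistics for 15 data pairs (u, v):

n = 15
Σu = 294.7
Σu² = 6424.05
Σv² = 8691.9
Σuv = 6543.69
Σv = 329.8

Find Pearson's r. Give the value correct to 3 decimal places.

r = (nΣuv − ΣuΣv) / √[(nΣu² − (Σu)²)(nΣv² − (Σv)²)]
Numerator: 15×6543.69 − 294.7×329.8 = 963.29
Denominator: √[(96360.75 − 86848.09)(130378.5 − 108768.04)] = √[9512.66 × 21610.46] = 14337.8157
r = 963.29 / 14337.8157 ≈ 0.067

0.067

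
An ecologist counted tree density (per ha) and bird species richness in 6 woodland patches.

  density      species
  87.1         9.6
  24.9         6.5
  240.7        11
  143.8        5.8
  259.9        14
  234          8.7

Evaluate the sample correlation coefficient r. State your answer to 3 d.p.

0.677

n = 6, Σx = 990.4, Σy = 55.6, Σx² = 209125.36, Σy² = 560.74, Σxy = 10154.15
nΣxy − ΣxΣy = 60924.9 − 55066.24 = 5858.66
nΣx² − (Σx)² = 1254752.16 − 980892.16 = 273860; nΣy² − (Σy)² = 3364.44 − 3091.36 = 273.08
r = 5858.66 / √(273860 × 273.08) = 5858.66 / 8647.8719 ≈ 0.677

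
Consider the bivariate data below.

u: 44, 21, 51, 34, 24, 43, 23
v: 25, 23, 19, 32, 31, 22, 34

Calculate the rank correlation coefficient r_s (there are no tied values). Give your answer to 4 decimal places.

-0.5357

Rank u: 6, 1, 7, 4, 3, 5, 2
Rank v: 4, 3, 1, 6, 5, 2, 7
d = rank(u) − rank(v): 2, -2, 6, -2, -2, 3, -5; Σd² = 86
ρ = 1 − 6Σd² / [n(n²−1)] = 1 − 6×86 / (7×48) = 1 − 516/336 ≈ -0.5357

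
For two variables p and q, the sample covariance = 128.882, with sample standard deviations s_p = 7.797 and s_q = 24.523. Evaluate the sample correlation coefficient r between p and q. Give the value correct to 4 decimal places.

0.6740

r = Cov(p,q) / (s_p · s_q) = 128.882 / (7.797 × 24.523)
  = 128.882 / 191.2058 ≈ 0.6740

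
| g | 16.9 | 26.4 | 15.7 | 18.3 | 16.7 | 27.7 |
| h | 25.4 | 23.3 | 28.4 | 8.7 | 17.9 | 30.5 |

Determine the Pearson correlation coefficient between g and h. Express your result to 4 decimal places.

n = 6, Σg = 121.7, Σh = 134.2, Σg² = 2610.13, Σh² = 3320.96, Σgh = 2793.25
nΣgh − ΣgΣh = 16759.5 − 16332.14 = 427.36
nΣg² − (Σg)² = 15660.78 − 14810.89 = 849.89; nΣh² − (Σh)² = 19925.76 − 18009.64 = 1916.12
r = 427.36 / √(849.89 × 1916.12) = 427.36 / 1276.1235 ≈ 0.3349

0.3349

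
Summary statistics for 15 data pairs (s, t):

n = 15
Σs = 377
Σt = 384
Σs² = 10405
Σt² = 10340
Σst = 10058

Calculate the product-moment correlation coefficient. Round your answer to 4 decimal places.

0.5910

r = (nΣst − ΣsΣt) / √[(nΣs² − (Σs)²)(nΣt² − (Σt)²)]
Numerator: 15×10058 − 377×384 = 6102
Denominator: √[(156075 − 142129)(155100 − 147456)] = √[13946 × 7644] = 10324.8837
r = 6102 / 10324.8837 ≈ 0.5910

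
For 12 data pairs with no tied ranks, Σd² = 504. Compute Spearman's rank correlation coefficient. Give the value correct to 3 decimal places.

-0.762

ρ = 1 − 6Σd² / [n(n²−1)] = 1 − 6×504 / (12×143)
  = 1 − 3024/1716 = 1 − 1.7622 ≈ -0.762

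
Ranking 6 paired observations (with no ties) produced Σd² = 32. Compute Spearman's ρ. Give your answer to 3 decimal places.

ρ = 1 − 6Σd² / [n(n²−1)] = 1 − 6×32 / (6×35)
  = 1 − 192/210 = 1 − 0.9143 ≈ 0.086

0.086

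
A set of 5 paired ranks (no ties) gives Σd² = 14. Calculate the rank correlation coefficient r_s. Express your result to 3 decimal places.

0.300

ρ = 1 − 6Σd² / [n(n²−1)] = 1 − 6×14 / (5×24)
  = 1 − 84/120 = 1 − 0.7000 ≈ 0.300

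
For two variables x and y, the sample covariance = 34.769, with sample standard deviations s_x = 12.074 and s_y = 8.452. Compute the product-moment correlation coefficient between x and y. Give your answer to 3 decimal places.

0.341

r = Cov(x,y) / (s_x · s_y) = 34.769 / (12.074 × 8.452)
  = 34.769 / 102.0494 ≈ 0.341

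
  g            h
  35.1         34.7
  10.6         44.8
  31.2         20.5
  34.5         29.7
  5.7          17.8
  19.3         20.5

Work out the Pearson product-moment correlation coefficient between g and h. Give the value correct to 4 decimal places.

0.0525

n = 6, Σg = 136.4, Σh = 168, Σg² = 3913.04, Σh² = 5250.56, Σgh = 3854.21
nΣgh − ΣgΣh = 23125.26 − 22915.2 = 210.06
nΣg² − (Σg)² = 23478.24 − 18604.96 = 4873.28; nΣh² − (Σh)² = 31503.36 − 28224 = 3279.36
r = 210.06 / √(4873.28 × 3279.36) = 210.06 / 3997.6542 ≈ 0.0525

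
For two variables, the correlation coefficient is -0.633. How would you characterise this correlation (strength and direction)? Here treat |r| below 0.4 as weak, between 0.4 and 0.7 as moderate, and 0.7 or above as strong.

r = -0.633 < 0 so the relationship is negative.
|r| = 0.633, which falls in the moderate range.

moderate negative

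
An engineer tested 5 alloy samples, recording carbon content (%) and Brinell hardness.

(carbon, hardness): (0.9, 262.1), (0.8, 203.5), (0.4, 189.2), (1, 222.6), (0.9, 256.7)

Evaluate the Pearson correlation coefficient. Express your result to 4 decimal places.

0.6887

n = 5, Σx = 4, Σy = 1134.1, Σx² = 3.42, Σy² = 261350.95, Σxy = 928
nΣxy − ΣxΣy = 4640 − 4536.4 = 103.6
nΣx² − (Σx)² = 17.1 − 16 = 1.1; nΣy² − (Σy)² = 1306754.75 − 1286182.81 = 20571.94
r = 103.6 / √(1.1 × 20571.94) = 103.6 / 150.4298 ≈ 0.6887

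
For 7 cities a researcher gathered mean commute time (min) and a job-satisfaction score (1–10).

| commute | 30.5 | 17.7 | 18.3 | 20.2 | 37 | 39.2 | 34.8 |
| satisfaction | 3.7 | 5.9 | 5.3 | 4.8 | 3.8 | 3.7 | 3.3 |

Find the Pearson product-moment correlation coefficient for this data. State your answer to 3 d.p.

-0.909

n = 7, Σx = 197.7, Σy = 30.5, Σx² = 6103.15, Σy² = 138.65, Σxy = 811.71
nΣxy − ΣxΣy = 5681.97 − 6029.85 = -347.88
nΣx² − (Σx)² = 42722.05 − 39085.29 = 3636.76; nΣy² − (Σy)² = 970.55 − 930.25 = 40.3
r = -347.88 / √(3636.76 × 40.3) = -347.88 / 382.8334 ≈ -0.909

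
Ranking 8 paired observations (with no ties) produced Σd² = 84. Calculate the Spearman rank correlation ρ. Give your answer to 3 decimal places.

ρ = 1 − 6Σd² / [n(n²−1)] = 1 − 6×84 / (8×63)
  = 1 − 504/504 = 1 − 1.0000 ≈ 0.000

0.000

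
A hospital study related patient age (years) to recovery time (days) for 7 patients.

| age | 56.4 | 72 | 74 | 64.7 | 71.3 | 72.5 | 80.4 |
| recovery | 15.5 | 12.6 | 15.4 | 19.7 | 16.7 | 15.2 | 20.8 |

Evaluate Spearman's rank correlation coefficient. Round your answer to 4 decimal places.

Rank age: 1, 4, 6, 2, 3, 5, 7
Rank recovery: 4, 1, 3, 6, 5, 2, 7
d = rank(age) − rank(recovery): -3, 3, 3, -4, -2, 3, 0; Σd² = 56
ρ = 1 − 6Σd² / [n(n²−1)] = 1 − 6×56 / (7×48) = 1 − 336/336 ≈ 0.0000

0.0000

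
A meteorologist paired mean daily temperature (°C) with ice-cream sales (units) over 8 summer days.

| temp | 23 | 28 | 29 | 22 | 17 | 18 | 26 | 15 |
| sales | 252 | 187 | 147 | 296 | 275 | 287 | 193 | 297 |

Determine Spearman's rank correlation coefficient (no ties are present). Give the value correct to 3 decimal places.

Rank temp: 5, 7, 8, 4, 2, 3, 6, 1
Rank sales: 4, 2, 1, 7, 5, 6, 3, 8
d = rank(temp) − rank(sales): 1, 5, 7, -3, -3, -3, 3, -7; Σd² = 160
ρ = 1 − 6Σd² / [n(n²−1)] = 1 − 6×160 / (8×63) = 1 − 960/504 ≈ -0.905

-0.905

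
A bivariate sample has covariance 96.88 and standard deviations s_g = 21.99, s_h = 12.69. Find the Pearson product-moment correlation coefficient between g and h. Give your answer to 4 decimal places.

0.3472

r = Cov(g,h) / (s_g · s_h) = 96.88 / (21.99 × 12.69)
  = 96.88 / 279.0531 ≈ 0.3472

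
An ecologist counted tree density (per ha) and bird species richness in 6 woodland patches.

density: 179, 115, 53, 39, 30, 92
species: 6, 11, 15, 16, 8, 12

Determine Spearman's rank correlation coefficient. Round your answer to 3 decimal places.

-0.429

Rank density: 6, 5, 3, 2, 1, 4
Rank species: 1, 3, 5, 6, 2, 4
d = rank(density) − rank(species): 5, 2, -2, -4, -1, 0; Σd² = 50
ρ = 1 − 6Σd² / [n(n²−1)] = 1 − 6×50 / (6×35) = 1 − 300/210 ≈ -0.429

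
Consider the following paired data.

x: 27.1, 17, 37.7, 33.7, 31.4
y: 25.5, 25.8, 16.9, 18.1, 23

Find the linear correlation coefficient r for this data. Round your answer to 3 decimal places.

n = 5, Σx = 146.9, Σy = 109.3, Σx² = 4566.35, Σy² = 2458.11, Σxy = 3098.95
nΣxy − ΣxΣy = 15494.75 − 16056.17 = -561.42
nΣx² − (Σx)² = 22831.75 − 21579.61 = 1252.14; nΣy² − (Σy)² = 12290.55 − 11946.49 = 344.06
r = -561.42 / √(1252.14 × 344.06) = -561.42 / 656.3622 ≈ -0.855

-0.855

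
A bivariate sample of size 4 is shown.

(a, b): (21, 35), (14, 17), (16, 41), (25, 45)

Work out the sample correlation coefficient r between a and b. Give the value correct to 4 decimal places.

0.7162

n = 4, Σa = 76, Σb = 138, Σa² = 1518, Σb² = 5220, Σab = 2754
nΣab − ΣaΣb = 11016 − 10488 = 528
nΣa² − (Σa)² = 6072 − 5776 = 296; nΣb² − (Σb)² = 20880 − 19044 = 1836
r = 528 / √(296 × 1836) = 528 / 737.1947 ≈ 0.7162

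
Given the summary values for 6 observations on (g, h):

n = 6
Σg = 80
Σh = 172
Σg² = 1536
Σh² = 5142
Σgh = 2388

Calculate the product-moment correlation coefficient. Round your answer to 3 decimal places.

r = (nΣgh − ΣgΣh) / √[(nΣg² − (Σg)²)(nΣh² − (Σh)²)]
Numerator: 6×2388 − 80×172 = 568
Denominator: √[(9216 − 6400)(30852 − 29584)] = √[2816 × 1268] = 1889.6264
r = 568 / 1889.6264 ≈ 0.301

0.301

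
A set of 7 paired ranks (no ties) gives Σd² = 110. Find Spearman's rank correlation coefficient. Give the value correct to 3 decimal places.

-0.964

ρ = 1 − 6Σd² / [n(n²−1)] = 1 − 6×110 / (7×48)
  = 1 − 660/336 = 1 − 1.9643 ≈ -0.964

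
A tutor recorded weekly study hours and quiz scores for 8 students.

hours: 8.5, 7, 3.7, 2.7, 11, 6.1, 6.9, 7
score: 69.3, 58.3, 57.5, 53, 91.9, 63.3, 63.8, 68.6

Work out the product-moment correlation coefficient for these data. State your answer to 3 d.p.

n = 8, Σx = 52.9, Σy = 525.7, Σx² = 397.05, Σy² = 35545.53, Σxy = 3670.45
nΣxy − ΣxΣy = 29363.6 − 27809.53 = 1554.07
nΣx² − (Σx)² = 3176.4 − 2798.41 = 377.99; nΣy² − (Σy)² = 284364.24 − 276360.49 = 8003.75
r = 1554.07 / √(377.99 × 8003.75) = 1554.07 / 1739.3497 ≈ 0.893

0.893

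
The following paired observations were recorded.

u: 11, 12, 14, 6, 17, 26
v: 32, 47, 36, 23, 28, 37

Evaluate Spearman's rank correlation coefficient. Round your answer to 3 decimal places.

Rank u: 2, 3, 4, 1, 5, 6
Rank v: 3, 6, 4, 1, 2, 5
d = rank(u) − rank(v): -1, -3, 0, 0, 3, 1; Σd² = 20
ρ = 1 − 6Σd² / [n(n²−1)] = 1 − 6×20 / (6×35) = 1 − 120/210 ≈ 0.429

0.429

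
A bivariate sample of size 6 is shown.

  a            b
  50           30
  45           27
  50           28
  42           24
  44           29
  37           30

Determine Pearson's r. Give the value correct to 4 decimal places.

n = 6, Σa = 268, Σb = 168, Σa² = 12094, Σb² = 4730, Σab = 7509
nΣab − ΣaΣb = 45054 − 45024 = 30
nΣa² − (Σa)² = 72564 − 71824 = 740; nΣb² − (Σb)² = 28380 − 28224 = 156
r = 30 / √(740 × 156) = 30 / 339.7646 ≈ 0.0883

0.0883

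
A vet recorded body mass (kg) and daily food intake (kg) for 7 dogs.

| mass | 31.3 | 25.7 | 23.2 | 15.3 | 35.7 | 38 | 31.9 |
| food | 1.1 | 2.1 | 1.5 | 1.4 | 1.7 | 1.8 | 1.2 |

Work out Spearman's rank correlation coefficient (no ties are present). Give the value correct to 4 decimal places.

0.2143

Rank mass: 4, 3, 2, 1, 6, 7, 5
Rank food: 1, 7, 4, 3, 5, 6, 2
d = rank(mass) − rank(food): 3, -4, -2, -2, 1, 1, 3; Σd² = 44
ρ = 1 − 6Σd² / [n(n²−1)] = 1 − 6×44 / (7×48) = 1 − 264/336 ≈ 0.2143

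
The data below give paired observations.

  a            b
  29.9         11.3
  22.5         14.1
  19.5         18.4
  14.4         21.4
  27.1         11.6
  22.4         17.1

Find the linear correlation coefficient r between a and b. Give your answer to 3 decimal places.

n = 6, Σa = 135.8, Σb = 93.9, Σa² = 3224.04, Σb² = 1549.99, Σab = 2019.48
nΣab − ΣaΣb = 12116.88 − 12751.62 = -634.74
nΣa² − (Σa)² = 19344.24 − 18441.64 = 902.6; nΣb² − (Σb)² = 9299.94 − 8817.21 = 482.73
r = -634.74 / √(902.6 × 482.73) = -634.74 / 660.0849 ≈ -0.962

-0.962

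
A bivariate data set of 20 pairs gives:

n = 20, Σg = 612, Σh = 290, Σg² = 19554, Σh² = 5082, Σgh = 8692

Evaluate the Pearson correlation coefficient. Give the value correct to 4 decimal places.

-0.2137

r = (nΣgh − ΣgΣh) / √[(nΣg² − (Σg)²)(nΣh² − (Σh)²)]
Numerator: 20×8692 − 612×290 = -3640
Denominator: √[(391080 − 374544)(101640 − 84100)] = √[16536 × 17540] = 17030.6030
r = -3640 / 17030.6030 ≈ -0.2137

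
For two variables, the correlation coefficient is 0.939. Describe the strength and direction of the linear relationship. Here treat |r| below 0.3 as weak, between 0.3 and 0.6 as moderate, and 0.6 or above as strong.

strong positive

r = 0.939 > 0 so the relationship is positive.
|r| = 0.939, which falls in the strong range.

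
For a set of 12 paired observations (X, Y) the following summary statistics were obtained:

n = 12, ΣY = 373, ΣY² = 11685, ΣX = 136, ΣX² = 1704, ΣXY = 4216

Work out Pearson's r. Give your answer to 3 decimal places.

-0.093

r = (nΣXY − ΣXΣY) / √[(nΣX² − (ΣX)²)(nΣY² − (ΣY)²)]
Numerator: 12×4216 − 136×373 = -136
Denominator: √[(20448 − 18496)(140220 − 139129)] = √[1952 × 1091] = 1459.3259
r = -136 / 1459.3259 ≈ -0.093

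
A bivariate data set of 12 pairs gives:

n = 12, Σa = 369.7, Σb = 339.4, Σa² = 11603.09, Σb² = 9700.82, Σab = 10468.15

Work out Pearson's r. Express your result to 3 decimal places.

0.080

r = (nΣab − ΣaΣb) / √[(nΣa² − (Σa)²)(nΣb² − (Σb)²)]
Numerator: 12×10468.15 − 369.7×339.4 = 141.62
Denominator: √[(139237.08 − 136678.09)(116409.84 − 115192.36)] = √[2558.99 × 1217.48] = 1765.0833
r = 141.62 / 1765.0833 ≈ 0.080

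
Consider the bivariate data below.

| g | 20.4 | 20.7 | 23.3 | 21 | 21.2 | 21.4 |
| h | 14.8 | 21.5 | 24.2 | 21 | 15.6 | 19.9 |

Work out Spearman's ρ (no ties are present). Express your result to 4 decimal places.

0.4857

Rank g: 1, 2, 6, 3, 4, 5
Rank h: 1, 5, 6, 4, 2, 3
d = rank(g) − rank(h): 0, -3, 0, -1, 2, 2; Σd² = 18
ρ = 1 − 6Σd² / [n(n²−1)] = 1 − 6×18 / (6×35) = 1 − 108/210 ≈ 0.4857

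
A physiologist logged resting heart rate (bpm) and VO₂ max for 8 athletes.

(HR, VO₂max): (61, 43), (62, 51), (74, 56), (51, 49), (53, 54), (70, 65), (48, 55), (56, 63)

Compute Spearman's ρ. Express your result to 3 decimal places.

0.333

Rank HR: 5, 6, 8, 2, 3, 7, 1, 4
Rank VO₂max: 1, 3, 6, 2, 4, 8, 5, 7
d = rank(HR) − rank(VO₂max): 4, 3, 2, 0, -1, -1, -4, -3; Σd² = 56
ρ = 1 − 6Σd² / [n(n²−1)] = 1 − 6×56 / (8×63) = 1 − 336/504 ≈ 0.333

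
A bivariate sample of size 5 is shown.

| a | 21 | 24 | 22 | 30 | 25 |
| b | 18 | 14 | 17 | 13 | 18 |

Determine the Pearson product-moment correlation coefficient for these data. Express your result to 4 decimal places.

-0.7295

n = 5, Σa = 122, Σb = 80, Σa² = 3026, Σb² = 1302, Σab = 1928
nΣab − ΣaΣb = 9640 − 9760 = -120
nΣa² − (Σa)² = 15130 − 14884 = 246; nΣb² − (Σb)² = 6510 − 6400 = 110
r = -120 / √(246 × 110) = -120 / 164.4992 ≈ -0.7295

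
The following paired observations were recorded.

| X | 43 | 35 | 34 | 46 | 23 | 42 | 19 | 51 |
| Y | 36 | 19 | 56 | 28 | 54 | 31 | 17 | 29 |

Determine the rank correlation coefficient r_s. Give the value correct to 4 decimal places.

Rank X: 6, 4, 3, 7, 2, 5, 1, 8
Rank Y: 6, 2, 8, 3, 7, 5, 1, 4
d = rank(X) − rank(Y): 0, 2, -5, 4, -5, 0, 0, 4; Σd² = 86
ρ = 1 − 6Σd² / [n(n²−1)] = 1 − 6×86 / (8×63) = 1 − 516/504 ≈ -0.0238

-0.0238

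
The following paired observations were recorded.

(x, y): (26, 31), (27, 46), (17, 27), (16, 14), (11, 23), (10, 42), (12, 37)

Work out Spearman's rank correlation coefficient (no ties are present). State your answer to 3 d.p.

Rank x: 6, 7, 5, 4, 2, 1, 3
Rank y: 4, 7, 3, 1, 2, 6, 5
d = rank(x) − rank(y): 2, 0, 2, 3, 0, -5, -2; Σd² = 46
ρ = 1 − 6Σd² / [n(n²−1)] = 1 − 6×46 / (7×48) = 1 − 276/336 ≈ 0.179

0.179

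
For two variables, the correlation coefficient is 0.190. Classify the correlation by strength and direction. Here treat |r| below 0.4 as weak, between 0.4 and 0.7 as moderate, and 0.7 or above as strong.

weak positive

r = 0.190 > 0 so the relationship is positive.
|r| = 0.190, which falls in the weak range.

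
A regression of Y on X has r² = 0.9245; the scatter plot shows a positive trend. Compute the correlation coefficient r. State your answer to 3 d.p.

|r| = √0.9245 = 0.962
The association is positive, so r = 0.962.

0.962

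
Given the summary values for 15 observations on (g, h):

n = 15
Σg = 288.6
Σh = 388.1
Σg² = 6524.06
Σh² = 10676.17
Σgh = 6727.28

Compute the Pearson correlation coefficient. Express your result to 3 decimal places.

-0.942

r = (nΣgh − ΣgΣh) / √[(nΣg² − (Σg)²)(nΣh² − (Σh)²)]
Numerator: 15×6727.28 − 288.6×388.1 = -11096.46
Denominator: √[(97860.9 − 83289.96)(160142.55 − 150621.61)] = √[14570.94 × 9520.94] = 11778.3295
r = -11096.46 / 11778.3295 ≈ -0.942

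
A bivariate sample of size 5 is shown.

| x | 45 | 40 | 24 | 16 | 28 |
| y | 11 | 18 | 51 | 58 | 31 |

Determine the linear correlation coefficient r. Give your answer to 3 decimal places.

n = 5, Σx = 153, Σy = 169, Σx² = 5241, Σy² = 7371, Σxy = 4235
nΣxy − ΣxΣy = 21175 − 25857 = -4682
nΣx² − (Σx)² = 26205 − 23409 = 2796; nΣy² − (Σy)² = 36855 − 28561 = 8294
r = -4682 / √(2796 × 8294) = -4682 / 4815.6021 ≈ -0.972

-0.972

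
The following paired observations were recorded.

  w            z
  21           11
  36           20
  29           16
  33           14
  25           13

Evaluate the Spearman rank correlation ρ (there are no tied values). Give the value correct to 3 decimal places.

Rank w: 1, 5, 3, 4, 2
Rank z: 1, 5, 4, 3, 2
d = rank(w) − rank(z): 0, 0, -1, 1, 0; Σd² = 2
ρ = 1 − 6Σd² / [n(n²−1)] = 1 − 6×2 / (5×24) = 1 − 12/120 ≈ 0.900

0.900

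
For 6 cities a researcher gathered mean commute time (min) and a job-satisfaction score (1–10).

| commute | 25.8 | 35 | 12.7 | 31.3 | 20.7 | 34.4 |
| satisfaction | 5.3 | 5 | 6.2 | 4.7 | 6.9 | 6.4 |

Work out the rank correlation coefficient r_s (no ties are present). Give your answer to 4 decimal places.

-0.4286

Rank commute: 3, 6, 1, 4, 2, 5
Rank satisfaction: 3, 2, 4, 1, 6, 5
d = rank(commute) − rank(satisfaction): 0, 4, -3, 3, -4, 0; Σd² = 50
ρ = 1 − 6Σd² / [n(n²−1)] = 1 − 6×50 / (6×35) = 1 − 300/210 ≈ -0.4286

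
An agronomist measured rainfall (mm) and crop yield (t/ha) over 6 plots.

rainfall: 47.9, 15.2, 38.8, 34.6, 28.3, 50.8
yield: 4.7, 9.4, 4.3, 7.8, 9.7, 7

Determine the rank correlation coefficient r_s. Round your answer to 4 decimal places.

Rank rainfall: 5, 1, 4, 3, 2, 6
Rank yield: 2, 5, 1, 4, 6, 3
d = rank(rainfall) − rank(yield): 3, -4, 3, -1, -4, 3; Σd² = 60
ρ = 1 − 6Σd² / [n(n²−1)] = 1 − 6×60 / (6×35) = 1 − 360/210 ≈ -0.7143

-0.7143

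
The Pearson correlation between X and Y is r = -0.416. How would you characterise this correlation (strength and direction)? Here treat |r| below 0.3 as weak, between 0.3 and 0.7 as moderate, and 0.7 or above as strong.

moderate negative

r = -0.416 < 0 so the relationship is negative.
|r| = 0.416, which falls in the moderate range.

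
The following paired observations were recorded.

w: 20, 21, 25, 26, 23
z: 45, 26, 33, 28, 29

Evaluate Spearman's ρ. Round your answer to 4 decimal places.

-0.3000

Rank w: 1, 2, 4, 5, 3
Rank z: 5, 1, 4, 2, 3
d = rank(w) − rank(z): -4, 1, 0, 3, 0; Σd² = 26
ρ = 1 − 6Σd² / [n(n²−1)] = 1 − 6×26 / (5×24) = 1 − 156/120 ≈ -0.3000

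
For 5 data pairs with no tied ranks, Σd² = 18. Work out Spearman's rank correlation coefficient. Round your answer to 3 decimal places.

0.100

ρ = 1 − 6Σd² / [n(n²−1)] = 1 − 6×18 / (5×24)
  = 1 − 108/120 = 1 − 0.9000 ≈ 0.100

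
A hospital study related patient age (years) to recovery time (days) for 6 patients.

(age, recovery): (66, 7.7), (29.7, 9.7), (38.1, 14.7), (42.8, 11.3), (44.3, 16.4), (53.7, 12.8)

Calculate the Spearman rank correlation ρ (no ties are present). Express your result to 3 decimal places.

-0.143

Rank age: 6, 1, 2, 3, 4, 5
Rank recovery: 1, 2, 5, 3, 6, 4
d = rank(age) − rank(recovery): 5, -1, -3, 0, -2, 1; Σd² = 40
ρ = 1 − 6Σd² / [n(n²−1)] = 1 − 6×40 / (6×35) = 1 − 240/210 ≈ -0.143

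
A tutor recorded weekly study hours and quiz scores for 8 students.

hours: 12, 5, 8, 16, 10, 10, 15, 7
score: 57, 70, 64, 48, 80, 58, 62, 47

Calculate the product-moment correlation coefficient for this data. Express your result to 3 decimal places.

n = 8, Σx = 83, Σy = 486, Σx² = 963, Σy² = 30366, Σxy = 4953
nΣxy − ΣxΣy = 39624 − 40338 = -714
nΣx² − (Σx)² = 7704 − 6889 = 815; nΣy² − (Σy)² = 242928 − 236196 = 6732
r = -714 / √(815 × 6732) = -714 / 2342.3450 ≈ -0.305

-0.305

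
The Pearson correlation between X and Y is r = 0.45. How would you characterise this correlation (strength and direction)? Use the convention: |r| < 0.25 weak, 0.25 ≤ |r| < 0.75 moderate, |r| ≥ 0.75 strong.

r = 0.45 > 0 so the relationship is positive.
|r| = 0.45, which falls in the moderate range.

moderate positive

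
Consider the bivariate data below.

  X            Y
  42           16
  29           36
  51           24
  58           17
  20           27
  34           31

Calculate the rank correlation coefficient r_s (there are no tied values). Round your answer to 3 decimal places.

-0.657

Rank X: 4, 2, 5, 6, 1, 3
Rank Y: 1, 6, 3, 2, 4, 5
d = rank(X) − rank(Y): 3, -4, 2, 4, -3, -2; Σd² = 58
ρ = 1 − 6Σd² / [n(n²−1)] = 1 − 6×58 / (6×35) = 1 − 348/210 ≈ -0.657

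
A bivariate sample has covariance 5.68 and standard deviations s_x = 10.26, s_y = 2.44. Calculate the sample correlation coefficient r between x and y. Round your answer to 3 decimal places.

r = Cov(x,y) / (s_x · s_y) = 5.68 / (10.26 × 2.44)
  = 5.68 / 25.0344 ≈ 0.227

0.227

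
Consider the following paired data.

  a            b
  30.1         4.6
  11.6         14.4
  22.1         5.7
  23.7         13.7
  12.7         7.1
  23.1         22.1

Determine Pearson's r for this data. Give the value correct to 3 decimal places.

-0.136

n = 6, Σa = 123.3, Σb = 67.6, Σa² = 2785.57, Σb² = 987.52, Σab = 1356.84
nΣab − ΣaΣb = 8141.04 − 8335.08 = -194.04
nΣa² − (Σa)² = 16713.42 − 15202.89 = 1510.53; nΣb² − (Σb)² = 5925.12 − 4569.76 = 1355.36
r = -194.04 / √(1510.53 × 1355.36) = -194.04 / 1430.8431 ≈ -0.136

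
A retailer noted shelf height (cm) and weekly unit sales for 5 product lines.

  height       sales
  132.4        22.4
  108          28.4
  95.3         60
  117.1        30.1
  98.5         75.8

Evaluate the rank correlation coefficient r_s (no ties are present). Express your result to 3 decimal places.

Rank height: 5, 3, 1, 4, 2
Rank sales: 1, 2, 4, 3, 5
d = rank(height) − rank(sales): 4, 1, -3, 1, -3; Σd² = 36
ρ = 1 − 6Σd² / [n(n²−1)] = 1 − 6×36 / (5×24) = 1 − 216/120 ≈ -0.800

-0.800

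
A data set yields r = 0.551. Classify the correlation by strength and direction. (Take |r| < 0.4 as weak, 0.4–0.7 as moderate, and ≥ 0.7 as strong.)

moderate positive

r = 0.551 > 0 so the relationship is positive.
|r| = 0.551, which falls in the moderate range.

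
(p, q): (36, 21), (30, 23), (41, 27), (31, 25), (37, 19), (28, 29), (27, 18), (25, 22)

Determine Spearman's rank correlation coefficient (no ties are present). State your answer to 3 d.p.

Rank p: 6, 4, 8, 5, 7, 3, 2, 1
Rank q: 3, 5, 7, 6, 2, 8, 1, 4
d = rank(p) − rank(q): 3, -1, 1, -1, 5, -5, 1, -3; Σd² = 72
ρ = 1 − 6Σd² / [n(n²−1)] = 1 − 6×72 / (8×63) = 1 − 432/504 ≈ 0.143

0.143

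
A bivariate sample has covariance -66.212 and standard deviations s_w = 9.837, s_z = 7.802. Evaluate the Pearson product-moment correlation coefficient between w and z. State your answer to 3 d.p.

r = Cov(w,z) / (s_w · s_z) = -66.212 / (9.837 × 7.802)
  = -66.212 / 76.7483 ≈ -0.863

-0.863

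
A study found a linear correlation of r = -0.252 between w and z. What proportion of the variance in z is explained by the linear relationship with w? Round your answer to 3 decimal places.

0.064

r² = (-0.252)² = 0.064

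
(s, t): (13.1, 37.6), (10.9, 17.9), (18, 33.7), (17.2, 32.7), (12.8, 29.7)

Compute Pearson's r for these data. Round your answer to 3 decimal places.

0.588

n = 5, Σs = 72, Σt = 151.6, Σs² = 1074.1, Σt² = 4821.24, Σst = 2236.87
nΣst − ΣsΣt = 11184.35 − 10915.2 = 269.15
nΣs² − (Σs)² = 5370.5 − 5184 = 186.5; nΣt² − (Σt)² = 24106.2 − 22982.56 = 1123.64
r = 269.15 / √(186.5 × 1123.64) = 269.15 / 457.7760 ≈ 0.588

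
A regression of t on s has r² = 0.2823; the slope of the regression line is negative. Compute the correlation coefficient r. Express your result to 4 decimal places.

|r| = √0.2823 = 0.5313
The association is negative, so r = −0.5313.

-0.5313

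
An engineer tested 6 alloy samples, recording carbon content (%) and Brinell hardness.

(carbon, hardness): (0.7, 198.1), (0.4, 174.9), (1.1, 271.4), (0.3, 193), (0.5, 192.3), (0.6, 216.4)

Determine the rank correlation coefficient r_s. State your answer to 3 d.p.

Rank carbon: 5, 2, 6, 1, 3, 4
Rank hardness: 4, 1, 6, 3, 2, 5
d = rank(carbon) − rank(hardness): 1, 1, 0, -2, 1, -1; Σd² = 8
ρ = 1 − 6Σd² / [n(n²−1)] = 1 − 6×8 / (6×35) = 1 − 48/210 ≈ 0.771

0.771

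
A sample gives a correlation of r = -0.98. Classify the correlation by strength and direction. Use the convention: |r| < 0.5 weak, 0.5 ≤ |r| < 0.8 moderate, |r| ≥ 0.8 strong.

r = -0.98 < 0 so the relationship is negative.
|r| = 0.98, which falls in the strong range.

strong negative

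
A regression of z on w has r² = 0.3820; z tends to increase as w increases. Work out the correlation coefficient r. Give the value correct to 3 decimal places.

0.618

|r| = √0.3820 = 0.618
The association is positive, so r = 0.618.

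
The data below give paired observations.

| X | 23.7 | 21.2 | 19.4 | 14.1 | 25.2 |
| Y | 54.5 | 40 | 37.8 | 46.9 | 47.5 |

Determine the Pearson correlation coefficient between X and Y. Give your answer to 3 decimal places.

n = 5, ΣX = 103.6, ΣY = 226.7, ΣX² = 2221.34, ΣY² = 10454.95, ΣXY = 4731.26
nΣXY − ΣXΣY = 23656.3 − 23486.12 = 170.18
nΣX² − (ΣX)² = 11106.7 − 10732.96 = 373.74; nΣY² − (ΣY)² = 52274.75 − 51392.89 = 881.86
r = 170.18 / √(373.74 × 881.86) = 170.18 / 574.0961 ≈ 0.296

0.296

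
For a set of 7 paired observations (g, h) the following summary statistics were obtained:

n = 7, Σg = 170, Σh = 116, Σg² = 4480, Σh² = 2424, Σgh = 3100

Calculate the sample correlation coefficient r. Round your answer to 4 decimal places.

r = (nΣgh − ΣgΣh) / √[(nΣg² − (Σg)²)(nΣh² − (Σh)²)]
Numerator: 7×3100 − 170×116 = 1980
Denominator: √[(31360 − 28900)(16968 − 13456)] = √[2460 × 3512] = 2939.3060
r = 1980 / 2939.3060 ≈ 0.6736

0.6736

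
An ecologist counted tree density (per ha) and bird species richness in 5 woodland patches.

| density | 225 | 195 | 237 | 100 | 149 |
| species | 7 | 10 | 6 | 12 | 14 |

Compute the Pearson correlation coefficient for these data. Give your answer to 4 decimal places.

n = 5, Σx = 906, Σy = 49, Σx² = 177020, Σy² = 525, Σxy = 8233
nΣxy − ΣxΣy = 41165 − 44394 = -3229
nΣx² − (Σx)² = 885100 − 820836 = 64264; nΣy² − (Σy)² = 2625 − 2401 = 224
r = -3229 / √(64264 × 224) = -3229 / 3794.0922 ≈ -0.8511

-0.8511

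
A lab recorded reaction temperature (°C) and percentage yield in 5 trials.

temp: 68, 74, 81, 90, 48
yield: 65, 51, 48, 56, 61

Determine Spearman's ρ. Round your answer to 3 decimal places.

Rank temp: 2, 3, 4, 5, 1
Rank yield: 5, 2, 1, 3, 4
d = rank(temp) − rank(yield): -3, 1, 3, 2, -3; Σd² = 32
ρ = 1 − 6Σd² / [n(n²−1)] = 1 − 6×32 / (5×24) = 1 − 192/120 ≈ -0.600

-0.600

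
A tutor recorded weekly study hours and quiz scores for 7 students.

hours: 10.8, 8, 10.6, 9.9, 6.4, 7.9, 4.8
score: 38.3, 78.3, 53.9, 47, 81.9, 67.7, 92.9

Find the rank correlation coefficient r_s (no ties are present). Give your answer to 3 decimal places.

Rank hours: 7, 4, 6, 5, 2, 3, 1
Rank score: 1, 5, 3, 2, 6, 4, 7
d = rank(hours) − rank(score): 6, -1, 3, 3, -4, -1, -6; Σd² = 108
ρ = 1 − 6Σd² / [n(n²−1)] = 1 − 6×108 / (7×48) = 1 − 648/336 ≈ -0.929

-0.929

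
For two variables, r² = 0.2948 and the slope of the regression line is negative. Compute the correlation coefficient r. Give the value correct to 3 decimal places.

-0.543

|r| = √0.2948 = 0.543
The association is negative, so r = −0.543.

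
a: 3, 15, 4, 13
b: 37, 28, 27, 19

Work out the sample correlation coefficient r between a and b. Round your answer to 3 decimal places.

-0.629

n = 4, Σa = 35, Σb = 111, Σa² = 419, Σb² = 3243, Σab = 886
nΣab − ΣaΣb = 3544 − 3885 = -341
nΣa² − (Σa)² = 1676 − 1225 = 451; nΣb² − (Σb)² = 12972 − 12321 = 651
r = -341 / √(451 × 651) = -341 / 541.8496 ≈ -0.629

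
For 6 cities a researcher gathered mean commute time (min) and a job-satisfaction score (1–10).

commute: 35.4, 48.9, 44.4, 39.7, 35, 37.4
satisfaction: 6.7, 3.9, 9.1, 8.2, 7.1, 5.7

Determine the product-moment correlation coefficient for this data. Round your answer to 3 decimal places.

n = 6, Σx = 240.8, Σy = 40.7, Σx² = 9815.58, Σy² = 293.05, Σxy = 1619.15
nΣxy − ΣxΣy = 9714.9 − 9800.56 = -85.66
nΣx² − (Σx)² = 58893.48 − 57984.64 = 908.84; nΣy² − (Σy)² = 1758.3 − 1656.49 = 101.81
r = -85.66 / √(908.84 × 101.81) = -85.66 / 304.1858 ≈ -0.282

-0.282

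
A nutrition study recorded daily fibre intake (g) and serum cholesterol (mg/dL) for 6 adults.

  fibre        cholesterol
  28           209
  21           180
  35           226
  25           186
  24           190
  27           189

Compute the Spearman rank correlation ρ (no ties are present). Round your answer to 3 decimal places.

Rank fibre: 5, 1, 6, 3, 2, 4
Rank cholesterol: 5, 1, 6, 2, 4, 3
d = rank(fibre) − rank(cholesterol): 0, 0, 0, 1, -2, 1; Σd² = 6
ρ = 1 − 6Σd² / [n(n²−1)] = 1 − 6×6 / (6×35) = 1 − 36/210 ≈ 0.829

0.829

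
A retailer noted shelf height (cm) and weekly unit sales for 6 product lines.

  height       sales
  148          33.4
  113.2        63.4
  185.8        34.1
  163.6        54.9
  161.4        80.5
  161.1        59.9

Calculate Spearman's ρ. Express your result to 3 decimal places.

Rank height: 2, 1, 6, 5, 4, 3
Rank sales: 1, 5, 2, 3, 6, 4
d = rank(height) − rank(sales): 1, -4, 4, 2, -2, -1; Σd² = 42
ρ = 1 − 6Σd² / [n(n²−1)] = 1 − 6×42 / (6×35) = 1 − 252/210 ≈ -0.200

-0.200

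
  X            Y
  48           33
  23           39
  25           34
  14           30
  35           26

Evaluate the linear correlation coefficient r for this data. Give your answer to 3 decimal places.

n = 5, ΣX = 145, ΣY = 162, ΣX² = 4879, ΣY² = 5342, ΣXY = 4661
nΣXY − ΣXΣY = 23305 − 23490 = -185
nΣX² − (ΣX)² = 24395 − 21025 = 3370; nΣY² − (ΣY)² = 26710 − 26244 = 466
r = -185 / √(3370 × 466) = -185 / 1253.1640 ≈ -0.148

-0.148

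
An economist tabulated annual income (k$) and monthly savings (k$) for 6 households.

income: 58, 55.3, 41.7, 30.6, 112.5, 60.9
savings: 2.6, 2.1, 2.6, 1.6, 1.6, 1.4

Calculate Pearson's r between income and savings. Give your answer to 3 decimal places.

-0.300

n = 6, Σx = 359, Σy = 11.9, Σx² = 25462.4, Σy² = 25.01, Σxy = 689.57
nΣxy − ΣxΣy = 4137.42 − 4272.1 = -134.68
nΣx² − (Σx)² = 152774.4 − 128881 = 23893.4; nΣy² − (Σy)² = 150.06 − 141.61 = 8.45
r = -134.68 / √(23893.4 × 8.45) = -134.68 / 449.3320 ≈ -0.300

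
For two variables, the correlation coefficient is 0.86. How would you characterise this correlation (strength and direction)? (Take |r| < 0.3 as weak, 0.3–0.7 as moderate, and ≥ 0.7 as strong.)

strong positive

r = 0.86 > 0 so the relationship is positive.
|r| = 0.86, which falls in the strong range.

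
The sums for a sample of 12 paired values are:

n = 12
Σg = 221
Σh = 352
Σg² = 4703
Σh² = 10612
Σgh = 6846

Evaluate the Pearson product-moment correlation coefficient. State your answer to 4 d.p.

r = (nΣgh − ΣgΣh) / √[(nΣg² − (Σg)²)(nΣh² − (Σh)²)]
Numerator: 12×6846 − 221×352 = 4360
Denominator: √[(56436 − 48841)(127344 − 123904)] = √[7595 × 3440] = 5111.4382
r = 4360 / 5111.4382 ≈ 0.8530

0.8530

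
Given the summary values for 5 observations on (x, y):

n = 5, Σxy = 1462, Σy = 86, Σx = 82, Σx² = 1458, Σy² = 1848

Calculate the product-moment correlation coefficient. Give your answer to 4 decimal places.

r = (nΣxy − ΣxΣy) / √[(nΣx² − (Σx)²)(nΣy² − (Σy)²)]
Numerator: 5×1462 − 82×86 = 258
Denominator: √[(7290 − 6724)(9240 − 7396)] = √[566 × 1844] = 1021.6183
r = 258 / 1021.6183 ≈ 0.2525

0.2525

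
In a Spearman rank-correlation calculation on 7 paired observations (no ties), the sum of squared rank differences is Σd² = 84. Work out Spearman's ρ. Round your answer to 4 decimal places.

-0.5000

ρ = 1 − 6Σd² / [n(n²−1)] = 1 − 6×84 / (7×48)
  = 1 − 504/336 = 1 − 1.50000 ≈ -0.5000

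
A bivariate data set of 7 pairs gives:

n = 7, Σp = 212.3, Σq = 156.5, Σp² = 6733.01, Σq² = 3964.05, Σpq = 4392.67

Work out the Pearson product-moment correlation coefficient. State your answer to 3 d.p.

r = (nΣpq − ΣpΣq) / √[(nΣp² − (Σp)²)(nΣq² − (Σq)²)]
Numerator: 7×4392.67 − 212.3×156.5 = -2476.26
Denominator: √[(47131.07 − 45071.29)(27748.35 − 24492.25)] = √[2059.78 × 3256.1] = 2589.7586
r = -2476.26 / 2589.7586 ≈ -0.956

-0.956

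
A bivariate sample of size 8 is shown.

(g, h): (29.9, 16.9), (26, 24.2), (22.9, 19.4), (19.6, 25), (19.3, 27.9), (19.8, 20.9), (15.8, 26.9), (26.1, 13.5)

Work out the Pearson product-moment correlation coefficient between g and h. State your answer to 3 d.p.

-0.726

n = 8, Σg = 179.4, Σh = 174.7, Σg² = 4173.96, Σh² = 3993.69, Σgh = 3798.43
nΣgh − ΣgΣh = 30387.44 − 31341.18 = -953.74
nΣg² − (Σg)² = 33391.68 − 32184.36 = 1207.32; nΣh² − (Σh)² = 31949.52 − 30520.09 = 1429.43
r = -953.74 / √(1207.32 × 1429.43) = -953.74 / 1313.6892 ≈ -0.726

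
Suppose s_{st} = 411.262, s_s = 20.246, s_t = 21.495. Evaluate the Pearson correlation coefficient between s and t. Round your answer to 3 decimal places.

r = Cov(s,t) / (s_s · s_t) = 411.262 / (20.246 × 21.495)
  = 411.262 / 435.1878 ≈ 0.945

0.945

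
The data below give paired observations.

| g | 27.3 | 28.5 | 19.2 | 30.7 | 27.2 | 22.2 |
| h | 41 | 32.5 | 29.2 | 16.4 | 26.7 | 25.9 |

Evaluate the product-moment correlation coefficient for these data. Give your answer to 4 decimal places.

n = 6, Σg = 155.1, Σh = 171.7, Σg² = 4101.35, Σh² = 5242.55, Σgh = 4410.89
nΣgh − ΣgΣh = 26465.34 − 26630.67 = -165.33
nΣg² − (Σg)² = 24608.1 − 24056.01 = 552.09; nΣh² − (Σh)² = 31455.3 − 29480.89 = 1974.41
r = -165.33 / √(552.09 × 1974.41) = -165.33 / 1044.0556 ≈ -0.1584

-0.1584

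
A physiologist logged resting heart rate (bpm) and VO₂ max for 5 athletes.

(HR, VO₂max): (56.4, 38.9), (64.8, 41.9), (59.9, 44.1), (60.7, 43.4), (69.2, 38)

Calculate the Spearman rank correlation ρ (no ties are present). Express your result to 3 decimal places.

-0.400

Rank HR: 1, 4, 2, 3, 5
Rank VO₂max: 2, 3, 5, 4, 1
d = rank(HR) − rank(VO₂max): -1, 1, -3, -1, 4; Σd² = 28
ρ = 1 − 6Σd² / [n(n²−1)] = 1 − 6×28 / (5×24) = 1 − 168/120 ≈ -0.400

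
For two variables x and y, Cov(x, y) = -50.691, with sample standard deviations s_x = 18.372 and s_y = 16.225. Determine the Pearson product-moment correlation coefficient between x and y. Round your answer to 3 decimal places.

r = Cov(x,y) / (s_x · s_y) = -50.691 / (18.372 × 16.225)
  = -50.691 / 298.0857 ≈ -0.170

-0.170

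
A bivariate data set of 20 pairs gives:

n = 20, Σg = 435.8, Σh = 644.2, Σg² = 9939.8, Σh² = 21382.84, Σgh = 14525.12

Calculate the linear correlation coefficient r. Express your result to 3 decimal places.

r = (nΣgh − ΣgΣh) / √[(nΣg² − (Σg)²)(nΣh² − (Σh)²)]
Numerator: 20×14525.12 − 435.8×644.2 = 9760.04
Denominator: √[(198796 − 189921.64)(427656.8 − 414993.64)] = √[8874.36 × 12663.16] = 10600.8226
r = 9760.04 / 10600.8226 ≈ 0.921

0.921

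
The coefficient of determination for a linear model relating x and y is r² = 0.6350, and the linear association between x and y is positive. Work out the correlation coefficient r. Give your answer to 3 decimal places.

|r| = √0.6350 = 0.797
The association is positive, so r = 0.797.

0.797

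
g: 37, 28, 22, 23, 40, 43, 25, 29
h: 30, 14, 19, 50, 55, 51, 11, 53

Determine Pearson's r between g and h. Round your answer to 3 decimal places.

n = 8, Σg = 247, Σh = 283, Σg² = 8081, Σh² = 12513, Σgh = 9275
nΣgh − ΣgΣh = 74200 − 69901 = 4299
nΣg² − (Σg)² = 64648 − 61009 = 3639; nΣh² − (Σh)² = 100104 − 80089 = 20015
r = 4299 / √(3639 × 20015) = 4299 / 8534.3181 ≈ 0.504

0.504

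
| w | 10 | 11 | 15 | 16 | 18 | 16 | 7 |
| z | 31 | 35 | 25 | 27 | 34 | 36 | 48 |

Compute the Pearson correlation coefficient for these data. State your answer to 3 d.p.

n = 7, Σw = 93, Σz = 236, Σw² = 1331, Σz² = 8296, Σwz = 3026
nΣwz − ΣwΣz = 21182 − 21948 = -766
nΣw² − (Σw)² = 9317 − 8649 = 668; nΣz² − (Σz)² = 58072 − 55696 = 2376
r = -766 / √(668 × 2376) = -766 / 1259.8286 ≈ -0.608

-0.608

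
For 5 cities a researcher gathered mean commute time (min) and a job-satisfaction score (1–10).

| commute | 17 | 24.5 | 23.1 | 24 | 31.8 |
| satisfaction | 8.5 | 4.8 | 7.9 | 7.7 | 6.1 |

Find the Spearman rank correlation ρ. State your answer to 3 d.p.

-0.900

Rank commute: 1, 4, 2, 3, 5
Rank satisfaction: 5, 1, 4, 3, 2
d = rank(commute) − rank(satisfaction): -4, 3, -2, 0, 3; Σd² = 38
ρ = 1 − 6Σd² / [n(n²−1)] = 1 − 6×38 / (5×24) = 1 − 228/120 ≈ -0.900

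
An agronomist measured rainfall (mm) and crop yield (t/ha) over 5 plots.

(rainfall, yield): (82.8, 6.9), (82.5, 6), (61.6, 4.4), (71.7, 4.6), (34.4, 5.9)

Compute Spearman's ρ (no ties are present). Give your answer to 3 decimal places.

Rank rainfall: 5, 4, 2, 3, 1
Rank yield: 5, 4, 1, 2, 3
d = rank(rainfall) − rank(yield): 0, 0, 1, 1, -2; Σd² = 6
ρ = 1 − 6Σd² / [n(n²−1)] = 1 − 6×6 / (5×24) = 1 − 36/120 ≈ 0.700

0.700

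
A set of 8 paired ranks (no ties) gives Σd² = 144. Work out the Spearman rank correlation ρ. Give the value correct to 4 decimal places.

ρ = 1 − 6Σd² / [n(n²−1)] = 1 − 6×144 / (8×63)
  = 1 − 864/504 = 1 − 1.71429 ≈ -0.7143

-0.7143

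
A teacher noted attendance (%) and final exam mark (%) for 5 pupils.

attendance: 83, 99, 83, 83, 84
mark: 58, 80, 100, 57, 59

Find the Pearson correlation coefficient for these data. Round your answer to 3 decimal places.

0.254

n = 5, Σx = 432, Σy = 354, Σx² = 37524, Σy² = 26494, Σxy = 30721
nΣxy − ΣxΣy = 153605 − 152928 = 677
nΣx² − (Σx)² = 187620 − 186624 = 996; nΣy² − (Σy)² = 132470 − 125316 = 7154
r = 677 / √(996 × 7154) = 677 / 2669.3415 ≈ 0.254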